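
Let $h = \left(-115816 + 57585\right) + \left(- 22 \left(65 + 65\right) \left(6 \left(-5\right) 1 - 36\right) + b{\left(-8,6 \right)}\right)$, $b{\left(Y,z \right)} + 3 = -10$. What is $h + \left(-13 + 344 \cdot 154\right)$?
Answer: $183479$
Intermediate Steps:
$b{\left(Y,z \right)} = -13$ ($b{\left(Y,z \right)} = -3 - 10 = -13$)
$h = 130516$ ($h = \left(-115816 + 57585\right) - \left(13 + 22 \left(65 + 65\right) \left(6 \left(-5\right) 1 - 36\right)\right) = -58231 - \left(13 + 22 \cdot 130 \left(\left(-30\right) 1 - 36\right)\right) = -58231 - \left(13 + 22 \cdot 130 \left(-30 - 36\right)\right) = -58231 - \left(13 + 22 \cdot 130 \left(-66\right)\right) = -58231 - -188747 = -58231 + \left(188760 - 13\right) = -58231 + 188747 = 130516$)
$h + \left(-13 + 344 \cdot 154\right) = 130516 + \left(-13 + 344 \cdot 154\right) = 130516 + \left(-13 + 52976\right) = 130516 + 52963 = 183479$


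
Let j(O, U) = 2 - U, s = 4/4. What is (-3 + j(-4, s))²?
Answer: 4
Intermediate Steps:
s = 1 (s = 4*(¼) = 1)
(-3 + j(-4, s))² = (-3 + (2 - 1*1))² = (-3 + (2 - 1))² = (-3 + 1)² = (-2)² = 4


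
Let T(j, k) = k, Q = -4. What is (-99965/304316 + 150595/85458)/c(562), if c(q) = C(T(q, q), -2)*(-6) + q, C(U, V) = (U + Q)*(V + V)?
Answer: 18642829525/181445513651256 ≈ 0.00010275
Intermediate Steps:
C(U, V) = 2*V*(-4 + U) (C(U, V) = (U - 4)*(V + V) = (-4 + U)*(2*V) = 2*V*(-4 + U))
c(q) = -96 + 25*q (c(q) = (2*(-2)*(-4 + q))*(-6) + q = (16 - 4*q)*(-6) + q = (-96 + 24*q) + q = -96 + 25*q)
(-99965/304316 + 150595/85458)/c(562) = (-99965/304316 + 150595/85458)/(-96 + 25*562) = (-99965*1/304316 + 150595*(1/85458))/(-96 + 14050) = (-99965/304316 + 150595/85458)/13954 = (18642829525/13003118364)*(1/13954) = 18642829525/181445513651256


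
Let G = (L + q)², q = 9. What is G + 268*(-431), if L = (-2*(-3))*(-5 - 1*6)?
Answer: -112259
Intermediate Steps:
L = -66 (L = 6*(-5 - 6) = 6*(-11) = -66)
G = 3249 (G = (-66 + 9)² = (-57)² = 3249)
G + 268*(-431) = 3249 + 268*(-431) = 3249 - 115508 = -112259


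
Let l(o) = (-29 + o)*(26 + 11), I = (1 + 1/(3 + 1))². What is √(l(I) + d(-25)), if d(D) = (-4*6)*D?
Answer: I*√6643/4 ≈ 20.376*I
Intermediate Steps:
d(D) = -24*D
I = 25/16 (I = (1 + 1/4)² = (1 + ¼)² = (5/4)² = 25/16 ≈ 1.5625)
l(o) = -1073 + 37*o (l(o) = (-29 + o)*37 = -1073 + 37*o)
√(l(I) + d(-25)) = √((-1073 + 37*(25/16)) - 24*(-25)) = √((-1073 + 925/16) + 600) = √(-16243/16 + 600) = √(-6643/16) = I*√6643/4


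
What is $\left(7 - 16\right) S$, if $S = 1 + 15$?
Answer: $-144$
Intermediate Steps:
$S = 16$
$\left(7 - 16\right) S = \left(7 - 16\right) 16 = \left(-9\right) 16 = -144$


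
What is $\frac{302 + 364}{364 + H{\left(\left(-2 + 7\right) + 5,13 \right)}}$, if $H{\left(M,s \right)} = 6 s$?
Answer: $\frac{333}{221} \approx 1.5068$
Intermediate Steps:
$\frac{302 + 364}{364 + H{\left(\left(-2 + 7\right) + 5,13 \right)}} = \frac{302 + 364}{364 + 6 \cdot 13} = \frac{666}{364 + 78} = \frac{666}{442} = 666 \cdot \frac{1}{442} = \frac{333}{221}$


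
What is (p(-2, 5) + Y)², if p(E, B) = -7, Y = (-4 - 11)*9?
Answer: 20164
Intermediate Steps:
Y = -135 (Y = -15*9 = -135)
(p(-2, 5) + Y)² = (-7 - 135)² = (-142)² = 20164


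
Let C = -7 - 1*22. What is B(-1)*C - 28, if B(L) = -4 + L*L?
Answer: 59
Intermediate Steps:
B(L) = -4 + L²
C = -29 (C = -7 - 22 = -29)
B(-1)*C - 28 = (-4 + (-1)²)*(-29) - 28 = (-4 + 1)*(-29) - 28 = -3*(-29) - 28 = 87 - 28 = 59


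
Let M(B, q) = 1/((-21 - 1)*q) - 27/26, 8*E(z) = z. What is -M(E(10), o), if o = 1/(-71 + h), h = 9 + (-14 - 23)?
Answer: -45/13 ≈ -3.4615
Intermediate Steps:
E(z) = z/8
h = -28 (h = 9 - 37 = -28)
o = -1/99 (o = 1/(-71 - 28) = 1/(-99) = -1/99 ≈ -0.010101)
M(B, q) = -27/26 - 1/(22*q) (M(B, q) = 1/((-22)*q) - 27*1/26 = -1/(22*q) - 27/26 = -27/26 - 1/(22*q))
-M(E(10), o) = -(-13 - 297*(-1/99))/(286*(-1/99)) = -(-99)*(-13 + 3)/286 = -(-99)*(-10)/286 = -1*45/13 = -45/13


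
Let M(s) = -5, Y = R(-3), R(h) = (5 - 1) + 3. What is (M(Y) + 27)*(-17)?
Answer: -374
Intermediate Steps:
R(h) = 7 (R(h) = 4 + 3 = 7)
Y = 7
(M(Y) + 27)*(-17) = (-5 + 27)*(-17) = 22*(-17) = -374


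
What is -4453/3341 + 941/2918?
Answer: -9849973/9749038 ≈ -1.0104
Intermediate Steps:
-4453/3341 + 941/2918 = -9849973/9749038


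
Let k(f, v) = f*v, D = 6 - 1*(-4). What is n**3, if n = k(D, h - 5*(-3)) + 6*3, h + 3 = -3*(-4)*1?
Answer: 17173512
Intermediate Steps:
h = 9 (h = -3 - 3*(-4)*1 = -3 + 12*1 = -3 + 12 = 9)
D = 10 (D = 6 + 4 = 10)
n = 258 (n = 10*(9 - 5*(-3)) + 6*3 = 10*(9 + 15) + 18 = 10*24 + 18 = 240 + 18 = 258)
n**3 = 258**3 = 17173512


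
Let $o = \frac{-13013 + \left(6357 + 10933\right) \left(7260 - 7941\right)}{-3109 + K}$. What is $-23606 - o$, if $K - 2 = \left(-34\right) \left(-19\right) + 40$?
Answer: $- \frac{68937629}{2421} \approx -28475.0$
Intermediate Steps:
$K = 688$ ($K = 2 + \left(\left(-34\right) \left(-19\right) + 40\right) = 2 + \left(646 + 40\right) = 2 + 686 = 688$)
$o = \frac{11787503}{2421}$ ($o = \frac{-13013 + \left(6357 + 10933\right) \left(7260 - 7941\right)}{-3109 + 688} = \frac{-13013 + 17290 \left(-681\right)}{-2421} = \left(-13013 - 11774490\right) \left(- \frac{1}{2421}\right) = \left(-11787503\right) \left(- \frac{1}{2421}\right) = \frac{11787503}{2421} \approx 4868.9$)
$-23606 - o = -23606 - \frac{11787503}{2421} = - \frac{68937629}{2421}$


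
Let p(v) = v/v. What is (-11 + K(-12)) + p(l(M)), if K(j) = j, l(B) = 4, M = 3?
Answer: -22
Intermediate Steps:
p(v) = 1
(-11 + K(-12)) + p(l(M)) = (-11 - 12) + 1 = -23 + 1 = -22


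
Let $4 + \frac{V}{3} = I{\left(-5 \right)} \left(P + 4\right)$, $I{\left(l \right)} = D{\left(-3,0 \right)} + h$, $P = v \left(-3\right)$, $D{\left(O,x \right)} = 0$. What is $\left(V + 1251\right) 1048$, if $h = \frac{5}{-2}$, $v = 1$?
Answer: $1290612$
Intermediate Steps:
$h = - \frac{5}{2}$ ($h = 5 \left(- \frac{1}{2}\right) = - \frac{5}{2} \approx -2.5$)
$P = -3$ ($P = 1 \left(-3\right) = -3$)
$I{\left(l \right)} = - \frac{5}{2}$ ($I{\left(l \right)} = 0 - \frac{5}{2} = - \frac{5}{2}$)
$V = - \frac{39}{2}$ ($V = -12 + 3 \left(- \frac{5 \left(-3 + 4\right)}{2}\right) = -12 + 3 \left(\left(- \frac{5}{2}\right) 1\right) = -12 + 3 \left(- \frac{5}{2}\right) = -12 - \frac{15}{2} = - \frac{39}{2} \approx -19.5$)
$\left(V + 1251\right) 1048 = \left(- \frac{39}{2} + 1251\right) 1048 = \frac{2463}{2} \cdot 1048 = 1290612$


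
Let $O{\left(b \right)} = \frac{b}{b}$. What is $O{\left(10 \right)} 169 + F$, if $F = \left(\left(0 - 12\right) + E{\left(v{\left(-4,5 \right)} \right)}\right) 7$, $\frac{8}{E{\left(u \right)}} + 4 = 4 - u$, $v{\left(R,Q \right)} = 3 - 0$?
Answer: $\frac{199}{3} \approx 66.333$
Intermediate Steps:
$v{\left(R,Q \right)} = 3$ ($v{\left(R,Q \right)} = 3 + 0 = 3$)
$E{\left(u \right)} = - \frac{8}{u}$ ($E{\left(u \right)} = \frac{8}{-4 - \left(-4 + u\right)} = \frac{8}{\left(-1\right) u} = 8 \left(- \frac{1}{u}\right) = - \frac{8}{u}$)
$F = - \frac{308}{3}$ ($F = \left(\left(0 - 12\right) - \frac{8}{3}\right) 7 = \left(-12 - \frac{8}{3}\right) 7 = \left(- \frac{44}{3}\right) 7 = - \frac{308}{3} \approx -102.67$)
$O{\left(b \right)} = 1$
$O{\left(10 \right)} 169 + F = 1 \cdot 169 - \frac{308}{3} = 169 - \frac{308}{3} = \frac{199}{3}$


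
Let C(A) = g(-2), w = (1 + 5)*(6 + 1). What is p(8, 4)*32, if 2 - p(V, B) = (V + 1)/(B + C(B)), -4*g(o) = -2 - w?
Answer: 224/5 ≈ 44.800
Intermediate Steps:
w = 42 (w = 6*7 = 42)
g(o) = 11 (g(o) = -(-2 - 1*42)/4 = -(-2 - 42)/4 = -1/4*(-44) = 11)
C(A) = 11
p(V, B) = 2 - (1 + V)/(11 + B) (p(V, B) = 2 - (V + 1)/(B + 11) = 2 - (1 + V)/(11 + B))
p(8, 4)*32 = ((21 - 1*8 + 2*4)/(11 + 4))*32 = ((21 - 8 + 8)/15)*32 = ((1/15)*21)*32 = (7/5)*32 = 224/5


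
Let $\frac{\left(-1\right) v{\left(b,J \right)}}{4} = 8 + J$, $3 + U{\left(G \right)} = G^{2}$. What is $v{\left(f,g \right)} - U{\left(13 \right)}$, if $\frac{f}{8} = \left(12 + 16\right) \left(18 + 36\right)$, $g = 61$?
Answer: $-442$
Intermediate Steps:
$U{\left(G \right)} = -3 + G^{2}$
$f = 12096$ ($f = 8 \left(12 + 16\right) \left(18 + 36\right) = 8 \cdot 28 \cdot 54 = 8 \cdot 1512 = 12096$)
$v{\left(b,J \right)} = -32 - 4 J$ ($v{\left(b,J \right)} = - 4 \left(8 + J\right) = -32 - 4 J$)
$v{\left(f,g \right)} - U{\left(13 \right)} = \left(-32 - 244\right) - \left(-3 + 13^{2}\right) = \left(-32 - 244\right) - \left(-3 + 169\right) = -276 - 166 = -442$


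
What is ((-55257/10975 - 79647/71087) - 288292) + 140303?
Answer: -115462834302109/780179825 ≈ -1.4800e+5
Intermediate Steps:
((-55257/10975 - 79647/71087) - 288292) + 140303 = (-4802180184/780179825 - 288292) + 140303 = -224924404289084/780179825 + 140303 = -115462834302109/780179825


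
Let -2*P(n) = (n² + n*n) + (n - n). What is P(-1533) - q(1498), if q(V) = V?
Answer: -2351587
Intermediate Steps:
P(n) = -n² (P(n) = -((n² + n*n) + (n - n))/2 = -((n² + n²) + 0)/2 = -(2*n² + 0)/2 = -n²)
P(-1533) - q(1498) = -1*(-1533)² - 1*1498 = -1*2350089 - 1498 = -2350089 - 1498 = -2351587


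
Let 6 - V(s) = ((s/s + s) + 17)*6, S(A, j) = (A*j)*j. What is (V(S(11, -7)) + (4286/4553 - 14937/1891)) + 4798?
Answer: 12527511691/8609723 ≈ 1455.0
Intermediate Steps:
S(A, j) = A*j²
V(s) = -102 - 6*s (V(s) = 6 - ((s/s + s) + 17)*6 = 6 - ((1 + s) + 17)*6 = 6 - (18 + s)*6 = 6 - (108 + 6*s) = 6 + (-108 - 6*s) = -102 - 6*s)
(V(S(11, -7)) + (4286/4553 - 14937/1891)) + 4798 = ((-102 - 66*(-7)²) + (4286/4553 - 14937/1891)) + 4798 = ((-102 - 66*49) + (4286*(1/4553) - 14937*1/1891)) + 4798 = ((-102 - 6*539) + (4286/4553 - 14937/1891)) + 4798 = ((-102 - 3234) - 59903335/8609723) + 4798 = (-3336 - 59903335/8609723) + 4798 = -28781939263/8609723 + 4798 = 12527511691/8609723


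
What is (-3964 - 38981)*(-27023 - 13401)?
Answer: 1736008680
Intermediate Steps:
(-3964 - 38981)*(-27023 - 13401) = -42945*(-40424) = 1736008680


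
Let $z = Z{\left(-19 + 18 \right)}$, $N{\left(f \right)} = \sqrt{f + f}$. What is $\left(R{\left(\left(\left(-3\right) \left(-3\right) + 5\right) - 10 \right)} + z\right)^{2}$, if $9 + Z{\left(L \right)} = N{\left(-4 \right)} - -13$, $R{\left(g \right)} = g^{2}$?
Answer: $392 + 80 i \sqrt{2} \approx 392.0 + 113.14 i$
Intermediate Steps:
$N{\left(f \right)} = \sqrt{2} \sqrt{f}$ ($N{\left(f \right)} = \sqrt{2 f} = \sqrt{2} \sqrt{f}$)
$Z{\left(L \right)} = 4 + 2 i \sqrt{2}$ ($Z{\left(L \right)} = -9 + \left(\sqrt{2} \sqrt{-4} - -13\right) = -9 + \left(\sqrt{2} \cdot 2 i + 13\right) = -9 + \left(2 i \sqrt{2} + 13\right) = -9 + \left(13 + 2 i \sqrt{2}\right) = 4 + 2 i \sqrt{2}$)
$z = 4 + 2 i \sqrt{2} \approx 4.0 + 2.8284 i$
$\left(R{\left(\left(\left(-3\right) \left(-3\right) + 5\right) - 10 \right)} + z\right)^{2} = \left(\left(\left(\left(-3\right) \left(-3\right) + 5\right) - 10\right)^{2} + \left(4 + 2 i \sqrt{2}\right)\right)^{2} = \left(\left(\left(9 + 5\right) - 10\right)^{2} + \left(4 + 2 i \sqrt{2}\right)\right)^{2} = \left(\left(14 - 10\right)^{2} + \left(4 + 2 i \sqrt{2}\right)\right)^{2} = \left(4^{2} + \left(4 + 2 i \sqrt{2}\right)\right)^{2} = \left(16 + \left(4 + 2 i \sqrt{2}\right)\right)^{2} = \left(20 + 2 i \sqrt{2}\right)^{2}$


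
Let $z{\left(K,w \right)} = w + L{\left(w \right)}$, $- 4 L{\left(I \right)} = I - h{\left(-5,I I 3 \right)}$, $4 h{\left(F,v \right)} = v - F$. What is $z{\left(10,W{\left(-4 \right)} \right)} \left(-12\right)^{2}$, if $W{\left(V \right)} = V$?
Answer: $45$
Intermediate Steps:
$h{\left(F,v \right)} = - \frac{F}{4} + \frac{v}{4}$ ($h{\left(F,v \right)} = \frac{v - F}{4} = - \frac{F}{4} + \frac{v}{4}$)
$L{\left(I \right)} = \frac{5}{16} - \frac{I}{4} + \frac{3 I^{2}}{16}$ ($L{\left(I \right)} = - \frac{I - \left(\left(- \frac{1}{4}\right) \left(-5\right) + \frac{I I 3}{4}\right)}{4} = - \frac{I - \left(\frac{5}{4} + \frac{I^{2} \cdot 3}{4}\right)}{4} = - \frac{I - \left(\frac{5}{4} + \frac{3 I^{2}}{4}\right)}{4} = - \frac{- \frac{5}{4} + I - \frac{3 I^{2}}{4}}{4} = \frac{5}{16} - \frac{I}{4} + \frac{3 I^{2}}{16}$)
$z{\left(K,w \right)} = \frac{5}{16} + \frac{3 w}{4} + \frac{3 w^{2}}{16}$ ($z{\left(K,w \right)} = w + \left(\frac{5}{16} - \frac{w}{4} + \frac{3 w^{2}}{16}\right) = \frac{5}{16} + \frac{3 w}{4} + \frac{3 w^{2}}{16}$)
$z{\left(10,W{\left(-4 \right)} \right)} \left(-12\right)^{2} = \left(\frac{5}{16} + \frac{3}{4} \left(-4\right) + \frac{3 \left(-4\right)^{2}}{16}\right) \left(-12\right)^{2} = \left(\frac{5}{16} - 3 + \frac{3}{16} \cdot 16\right) 144 = \left(\frac{5}{16} - 3 + 3\right) 144 = \frac{5}{16} \cdot 144 = 45$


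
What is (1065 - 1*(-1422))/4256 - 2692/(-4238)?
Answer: 10998529/9018464 ≈ 1.2196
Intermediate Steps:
(1065 - 1*(-1422))/4256 - 2692/(-4238) = (1065 + 1422)*(1/4256) - 2692*(-1/4238) = 2487*(1/4256) + 1346/2119 = 2487/4256 + 1346/2119 = 10998529/9018464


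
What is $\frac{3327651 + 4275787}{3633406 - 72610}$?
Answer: $\frac{3801719}{1780398} \approx 2.1353$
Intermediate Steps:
$\frac{3327651 + 4275787}{3633406 - 72610} = \frac{7603438}{3560796} = 7603438 \cdot \frac{1}{3560796} = \frac{3801719}{1780398}$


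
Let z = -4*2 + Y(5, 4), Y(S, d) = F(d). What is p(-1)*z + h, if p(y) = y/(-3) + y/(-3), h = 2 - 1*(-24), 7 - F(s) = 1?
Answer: 74/3 ≈ 24.667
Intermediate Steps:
F(s) = 6 (F(s) = 7 - 1*1 = 7 - 1 = 6)
Y(S, d) = 6
h = 26 (h = 2 + 24 = 26)
p(y) = -2*y/3 (p(y) = y*(-1/3) + y*(-1/3) = -y/3 - y/3 = -2*y/3)
z = -2 (z = -4*2 + 6 = -8 + 6 = -2)
p(-1)*z + h = -2/3*(-1)*(-2) + 26 = (2/3)*(-2) + 26 = -4/3 + 26 = 74/3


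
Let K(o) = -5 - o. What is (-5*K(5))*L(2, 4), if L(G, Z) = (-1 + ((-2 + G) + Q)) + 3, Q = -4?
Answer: -100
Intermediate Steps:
L(G, Z) = -4 + G (L(G, Z) = (-1 + ((-2 + G) - 4)) + 3 = (-1 + (-6 + G)) + 3 = (-7 + G) + 3 = -4 + G)
(-5*K(5))*L(2, 4) = (-5*(-5 - 1*5))*(-4 + 2) = -5*(-5 - 5)*(-2) = -5*(-10)*(-2) = 50*(-2) = -100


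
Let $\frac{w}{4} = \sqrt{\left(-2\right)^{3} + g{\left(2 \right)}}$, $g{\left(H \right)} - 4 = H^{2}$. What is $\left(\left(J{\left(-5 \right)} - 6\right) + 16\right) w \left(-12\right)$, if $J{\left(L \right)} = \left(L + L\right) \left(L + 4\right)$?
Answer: $0$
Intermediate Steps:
$g{\left(H \right)} = 4 + H^{2}$
$J{\left(L \right)} = 2 L \left(4 + L\right)$
$w = 0$ ($w = 4 \sqrt{\left(-2\right)^{3} + \left(4 + 2^{2}\right)} = 4 \sqrt{-8 + \left(4 + 4\right)} = 4 \sqrt{-8 + 8} = 4 \sqrt{0} = 4 \cdot 0 = 0$)
$\left(\left(J{\left(-5 \right)} - 6\right) + 16\right) w \left(-12\right) = \left(\left(2 \left(-5\right) \left(4 - 5\right) - 6\right) + 16\right) 0 \left(-12\right) = \left(\left(2 \left(-5\right) \left(-1\right) - 6\right) + 16\right) 0 \left(-12\right) = \left(\left(10 - 6\right) + 16\right) 0 \left(-12\right) = \left(4 + 16\right) 0 \left(-12\right) = 20 \cdot 0 \left(-12\right) = 0 \left(-12\right) = 0$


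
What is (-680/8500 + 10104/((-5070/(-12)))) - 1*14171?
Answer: -59771773/4225 ≈ -14147.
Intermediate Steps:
(-680/8500 + 10104/((-5070/(-12)))) - 1*14171 = (-680*1/8500 + 10104/((-5070*(-1)/12))) - 14171 = (-2/25 + 10104/((-845*(-½)))) - 14171 = (-2/25 + 10104/(845/2)) - 14171 = (-2/25 + 10104*(2/845)) - 14171 = (-2/25 + 20208/845) - 14171 = 100702/4225 - 14171 = -59771773/4225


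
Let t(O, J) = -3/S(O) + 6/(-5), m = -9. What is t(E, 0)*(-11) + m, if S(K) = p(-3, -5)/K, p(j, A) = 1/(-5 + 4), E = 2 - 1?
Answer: -144/5 ≈ -28.800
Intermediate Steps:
E = 1
p(j, A) = -1 (p(j, A) = 1/(-1) = -1)
S(K) = -1/K
t(O, J) = -6/5 + 3*O (t(O, J) = -3*(-O) + 6/(-5) = -(-3)*O + 6*(-⅕) = 3*O - 6/5 = -6/5 + 3*O)
t(E, 0)*(-11) + m = (-6/5 + 3*1)*(-11) - 9 = (-6/5 + 3)*(-11) - 9 = (9/5)*(-11) - 9 = -99/5 - 9 = -144/5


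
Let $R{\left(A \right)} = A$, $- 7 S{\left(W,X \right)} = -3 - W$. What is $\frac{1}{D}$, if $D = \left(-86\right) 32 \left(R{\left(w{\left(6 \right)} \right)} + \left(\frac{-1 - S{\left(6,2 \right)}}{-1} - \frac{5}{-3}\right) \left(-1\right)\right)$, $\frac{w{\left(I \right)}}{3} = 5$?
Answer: $- \frac{21}{638464} \approx -3.2891 \cdot 10^{-5}$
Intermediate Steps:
$S{\left(W,X \right)} = \frac{3}{7} + \frac{W}{7}$ ($S{\left(W,X \right)} = - \frac{-3 - W}{7} = \frac{3}{7} + \frac{W}{7}$)
$w{\left(I \right)} = 15$ ($w{\left(I \right)} = 3 \cdot 5 = 15$)
$D = - \frac{638464}{21}$ ($D = \left(-86\right) 32 \left(15 + \left(\frac{-1 - \left(\frac{3}{7} + \frac{1}{7} \cdot 6\right)}{-1} - \frac{5}{-3}\right) \left(-1\right)\right) = - 2752 \left(15 + \left(\left(-1 - \left(\frac{3}{7} + \frac{6}{7}\right)\right) \left(-1\right) - - \frac{5}{3}\right) \left(-1\right)\right) = - 2752 \left(15 + \left(\left(-1 - \frac{9}{7}\right) \left(-1\right) + \frac{5}{3}\right) \left(-1\right)\right) = - 2752 \left(15 + \left(\left(- \frac{16}{7}\right) \left(-1\right) + \frac{5}{3}\right) \left(-1\right)\right) = - 2752 \left(15 + \left(\frac{16}{7} + \frac{5}{3}\right) \left(-1\right)\right) = - 2752 \left(15 + \frac{83}{21} \left(-1\right)\right) = - 2752 \left(15 - \frac{83}{21}\right) = \left(-2752\right) \frac{232}{21} = - \frac{638464}{21} \approx -30403.0$)
$\frac{1}{D} = \frac{1}{- \frac{638464}{21}} = - \frac{21}{638464}$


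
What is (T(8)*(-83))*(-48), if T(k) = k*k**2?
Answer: 2039808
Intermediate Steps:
T(k) = k**3
(T(8)*(-83))*(-48) = (8**3*(-83))*(-48) = (512*(-83))*(-48) = -42496*(-48) = 2039808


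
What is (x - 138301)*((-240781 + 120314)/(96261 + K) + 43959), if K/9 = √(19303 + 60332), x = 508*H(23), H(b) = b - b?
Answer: -987607103722650791/162451398 - 876879293*√79635/54150466 ≈ -6.0794e+9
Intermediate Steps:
H(b) = 0
x = 0 (x = 508*0 = 0)
K = 9*√79635 (K = 9*√(19303 + 60332) = 9*√79635 ≈ 2539.8)
(x - 138301)*((-240781 + 120314)/(96261 + K) + 43959) = (0 - 138301)*((-240781 + 120314)/(96261 + 9*√79635) + 43959) = -138301*(-120467/(96261 + 9*√79635) + 43959) = -138301*(43959 - 120467/(96261 + 9*√79635)) = -6079573659 + 16660706567/(96261 + 9*√79635)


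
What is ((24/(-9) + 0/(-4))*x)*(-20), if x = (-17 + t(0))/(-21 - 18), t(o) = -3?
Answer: 3200/117 ≈ 27.350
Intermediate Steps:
x = 20/39 (x = (-17 - 3)/(-21 - 18) = -20/(-39) = -20*(-1/39) = 20/39 ≈ 0.51282)
((24/(-9) + 0/(-4))*x)*(-20) = ((24/(-9) + 0/(-4))*(20/39))*(-20) = ((24*(-1/9) + 0*(-1/4))*(20/39))*(-20) = ((-8/3 + 0)*(20/39))*(-20) = -8/3*20/39*(-20) = -160/117*(-20) = 3200/117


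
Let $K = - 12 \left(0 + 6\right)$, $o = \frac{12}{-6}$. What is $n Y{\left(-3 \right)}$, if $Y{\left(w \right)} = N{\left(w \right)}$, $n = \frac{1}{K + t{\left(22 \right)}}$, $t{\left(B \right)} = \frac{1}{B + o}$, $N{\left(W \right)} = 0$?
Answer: $0$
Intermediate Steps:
$o = -2$ ($o = 12 \left(- \frac{1}{6}\right) = -2$)
$t{\left(B \right)} = \frac{1}{-2 + B}$ ($t{\left(B \right)} = \frac{1}{B - 2} = \frac{1}{-2 + B}$)
$K = -72$ ($K = \left(-12\right) 6 = -72$)
$n = - \frac{20}{1439}$ ($n = \frac{1}{-72 + \frac{1}{-2 + 22}} = \frac{1}{-72 + \frac{1}{20}} = \frac{1}{- \frac{1439}{20}} = - \frac{20}{1439} \approx -0.013899$)
$Y{\left(w \right)} = 0$
$n Y{\left(-3 \right)} = \left(- \frac{20}{1439}\right) 0 = 0$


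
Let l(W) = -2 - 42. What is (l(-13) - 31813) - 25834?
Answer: -57691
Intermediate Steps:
l(W) = -44
(l(-13) - 31813) - 25834 = (-44 - 31813) - 25834 = -31857 - 25834 = -57691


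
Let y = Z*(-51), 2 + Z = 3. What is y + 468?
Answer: 417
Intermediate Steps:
Z = 1 (Z = -2 + 3 = 1)
y = -51 (y = 1*(-51) = -51)
y + 468 = -51 + 468 = 417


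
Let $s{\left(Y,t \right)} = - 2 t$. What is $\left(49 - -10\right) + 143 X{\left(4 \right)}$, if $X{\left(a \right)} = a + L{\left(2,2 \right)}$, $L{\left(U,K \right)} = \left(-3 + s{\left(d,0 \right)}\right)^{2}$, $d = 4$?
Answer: $1918$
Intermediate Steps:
$L{\left(U,K \right)} = 9$ ($L{\left(U,K \right)} = \left(-3 - 0\right)^{2} = \left(-3 + 0\right)^{2} = \left(-3\right)^{2} = 9$)
$X{\left(a \right)} = 9 + a$ ($X{\left(a \right)} = a + 9 = 9 + a$)
$\left(49 - -10\right) + 143 X{\left(4 \right)} = \left(49 - -10\right) + 143 \left(9 + 4\right) = \left(49 + 10\right) + 143 \cdot 13 = 59 + 1859 = 1918$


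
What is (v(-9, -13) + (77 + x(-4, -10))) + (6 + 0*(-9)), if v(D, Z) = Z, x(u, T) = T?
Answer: 60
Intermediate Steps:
(v(-9, -13) + (77 + x(-4, -10))) + (6 + 0*(-9)) = (-13 + (77 - 10)) + (6 + 0*(-9)) = (-13 + 67) + (6 + 0) = 54 + 6 = 60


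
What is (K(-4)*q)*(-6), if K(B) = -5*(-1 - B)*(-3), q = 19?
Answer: -5130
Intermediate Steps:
K(B) = -15 - 15*B (K(B) = (5 + 5*B)*(-3) = -15 - 15*B)
(K(-4)*q)*(-6) = ((-15 - 15*(-4))*19)*(-6) = ((-15 + 60)*19)*(-6) = (45*19)*(-6) = 855*(-6) = -5130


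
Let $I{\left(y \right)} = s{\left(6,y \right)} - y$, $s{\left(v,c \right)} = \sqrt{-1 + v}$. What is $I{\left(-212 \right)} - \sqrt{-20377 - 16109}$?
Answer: $212 + \sqrt{5} - 3 i \sqrt{4054} \approx 214.24 - 191.01 i$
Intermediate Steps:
$I{\left(y \right)} = \sqrt{5} - y$ ($I{\left(y \right)} = \sqrt{-1 + 6} - y = \sqrt{5} - y$)
$I{\left(-212 \right)} - \sqrt{-20377 - 16109} = \left(\sqrt{5} - -212\right) - \sqrt{-20377 - 16109} = \left(\sqrt{5} + 212\right) - \sqrt{-36486} = \left(212 + \sqrt{5}\right) - 3 i \sqrt{4054} = 212 + \sqrt{5} - 3 i \sqrt{4054}$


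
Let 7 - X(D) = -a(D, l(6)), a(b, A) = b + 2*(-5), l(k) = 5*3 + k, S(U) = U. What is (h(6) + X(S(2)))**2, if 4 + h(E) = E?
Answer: 1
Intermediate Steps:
h(E) = -4 + E
l(k) = 15 + k
a(b, A) = -10 + b (a(b, A) = b - 10 = -10 + b)
X(D) = -3 + D (X(D) = 7 - (-1)*(-10 + D) = 7 - (10 - D) = 7 + (-10 + D) = -3 + D)
(h(6) + X(S(2)))**2 = ((-4 + 6) + (-3 + 2))**2 = (2 - 1)**2 = 1**2 = 1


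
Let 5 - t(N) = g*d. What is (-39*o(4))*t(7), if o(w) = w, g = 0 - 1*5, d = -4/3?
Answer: 260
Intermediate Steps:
d = -4/3 (d = -4*⅓ = -4/3 ≈ -1.3333)
g = -5 (g = 0 - 5 = -5)
t(N) = -5/3 (t(N) = 5 - (-5)*(-4)/3 = 5 - 1*20/3 = 5 - 20/3 = -5/3)
(-39*o(4))*t(7) = -39*4*(-5/3) = -156*(-5/3) = 260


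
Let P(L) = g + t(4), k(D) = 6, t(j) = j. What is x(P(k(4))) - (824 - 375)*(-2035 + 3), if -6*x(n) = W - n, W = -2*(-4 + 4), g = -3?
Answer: 5474209/6 ≈ 9.1237e+5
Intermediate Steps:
W = 0 (W = -2*0 = 0)
P(L) = 1 (P(L) = -3 + 4 = 1)
x(n) = n/6 (x(n) = -(0 - n)/6 = -(-1)*n/6 = n/6)
x(P(k(4))) - (824 - 375)*(-2035 + 3) = (⅙)*1 - (824 - 375)*(-2035 + 3) = ⅙ - 449*(-2032) = ⅙ - 1*(-912368) = ⅙ + 912368 = 5474209/6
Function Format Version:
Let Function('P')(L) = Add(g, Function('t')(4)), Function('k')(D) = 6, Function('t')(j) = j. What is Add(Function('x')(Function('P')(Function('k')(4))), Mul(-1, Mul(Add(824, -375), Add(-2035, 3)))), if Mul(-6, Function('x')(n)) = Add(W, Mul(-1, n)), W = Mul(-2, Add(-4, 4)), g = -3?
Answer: Rational(5474209, 6) ≈ 9.1237e+5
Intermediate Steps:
W = 0 (W = Mul(-2, 0) = 0)
Function('P')(L) = 1 (Function('P')(L) = Add(-3, 4) = 1)
Function('x')(n) = Mul(Rational(1, 6), n) (Function('x')(n) = Mul(Rational(-1, 6), Add(0, Mul(-1, n))) = Mul(Rational(-1, 6), Mul(-1, n)) = Mul(Rational(1, 6), n))
Add(Function('x')(Function('P')(Function('k')(4))), Mul(-1, Mul(Add(824, -375), Add(-2035, 3)))) = Add(Mul(Rational(1, 6), 1), Mul(-1, Mul(Add(824, -375), Add(-2035, 3)))) = Add(Rational(1, 6), Mul(-1, Mul(449, -2032))) = Add(Rational(1, 6), Mul(-1, -912368)) = Add(Rational(1, 6), 912368) = Rational(5474209, 6)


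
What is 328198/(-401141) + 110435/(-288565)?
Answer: -2138560957/1780850041 ≈ -1.2009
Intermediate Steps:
328198/(-401141) + 110435/(-288565) = 328198*(-1/401141) + 110435*(-1/288565) = -25246/30857 - 22087/57713 = -2138560957/1780850041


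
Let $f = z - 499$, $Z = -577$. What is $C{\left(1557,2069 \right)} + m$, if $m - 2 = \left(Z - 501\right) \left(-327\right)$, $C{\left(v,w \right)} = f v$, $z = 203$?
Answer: $-108364$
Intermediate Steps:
$f = -296$ ($f = 203 - 499 = -296$)
$C{\left(v,w \right)} = - 296 v$
$m = 352508$ ($m = 2 + \left(-577 - 501\right) \left(-327\right) = 2 - -352506 = 2 + 352506 = 352508$)
$C{\left(1557,2069 \right)} + m = \left(-296\right) 1557 + 352508 = -460872 + 352508 = -108364$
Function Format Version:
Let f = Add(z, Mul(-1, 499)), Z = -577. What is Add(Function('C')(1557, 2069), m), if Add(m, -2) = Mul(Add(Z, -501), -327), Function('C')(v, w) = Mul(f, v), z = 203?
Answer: -108364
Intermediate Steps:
f = -296 (f = Add(203, Mul(-1, 499)) = Add(203, -499) = -296)
Function('C')(v, w) = Mul(-296, v)
m = 352508 (m = Add(2, Mul(Add(-577, -501), -327)) = Add(2, Mul(-1078, -327)) = Add(2, 352506) = 352508)
Add(Function('C')(1557, 2069), m) = Add(Mul(-296, 1557), 352508) = Add(-460872, 352508) = -108364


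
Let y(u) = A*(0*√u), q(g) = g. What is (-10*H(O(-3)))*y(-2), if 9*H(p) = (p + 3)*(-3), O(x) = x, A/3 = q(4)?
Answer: 0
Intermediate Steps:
A = 12 (A = 3*4 = 12)
y(u) = 0 (y(u) = 12*(0*√u) = 12*0 = 0)
H(p) = -1 - p/3 (H(p) = ((p + 3)*(-3))/9 = ((3 + p)*(-3))/9 = (-9 - 3*p)/9 = -1 - p/3)
(-10*H(O(-3)))*y(-2) = -10*(-1 - ⅓*(-3))*0 = -10*(-1 + 1)*0 = -10*0*0 = 0*0 = 0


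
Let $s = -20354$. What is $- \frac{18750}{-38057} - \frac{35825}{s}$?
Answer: $\frac{1745029525}{774612178} \approx 2.2528$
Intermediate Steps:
$- \frac{18750}{-38057} - \frac{35825}{s} = - \frac{18750}{-38057} - \frac{35825}{-20354} = \left(-18750\right) \left(- \frac{1}{38057}\right) - - \frac{35825}{20354} = \frac{18750}{38057} + \frac{35825}{20354} = \frac{1745029525}{774612178}$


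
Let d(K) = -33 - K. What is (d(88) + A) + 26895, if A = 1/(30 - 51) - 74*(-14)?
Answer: 584009/21 ≈ 27810.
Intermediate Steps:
A = 21755/21 (A = 1/(-21) + 1036 = -1/21 + 1036 = 21755/21 ≈ 1036.0)
(d(88) + A) + 26895 = ((-33 - 1*88) + 21755/21) + 26895 = ((-33 - 88) + 21755/21) + 26895 = (-121 + 21755/21) + 26895 = 19214/21 + 26895 = 584009/21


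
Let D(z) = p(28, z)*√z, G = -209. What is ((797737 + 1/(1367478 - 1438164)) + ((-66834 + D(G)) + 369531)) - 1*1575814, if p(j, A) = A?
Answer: -33602710681/70686 - 209*I*√209 ≈ -4.7538e+5 - 3021.5*I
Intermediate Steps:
D(z) = z^(3/2) (D(z) = z*√z = z^(3/2))
((797737 + 1/(1367478 - 1438164)) + ((-66834 + D(G)) + 369531)) - 1*1575814 = ((797737 + 1/(1367478 - 1438164)) + ((-66834 + (-209)^(3/2)) + 369531)) - 1*1575814 = ((797737 + 1/(-70686)) + ((-66834 - 209*I*√209) + 369531)) - 1575814 = ((797737 - 1/70686) + (302697 - 209*I*√209)) - 1575814 = (56388837581/70686 + (302697 - 209*I*√209)) - 1575814 = (77785277723/70686 - 209*I*√209) - 1575814 = -33602710681/70686 - 209*I*√209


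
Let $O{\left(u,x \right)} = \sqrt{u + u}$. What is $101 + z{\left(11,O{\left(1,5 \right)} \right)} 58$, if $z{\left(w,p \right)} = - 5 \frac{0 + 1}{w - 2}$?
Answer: $\frac{619}{9} \approx 68.778$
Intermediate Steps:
$O{\left(u,x \right)} = \sqrt{2} \sqrt{u}$ ($O{\left(u,x \right)} = \sqrt{2 u} = \sqrt{2} \sqrt{u}$)
$z{\left(w,p \right)} = - \frac{5}{-2 + w}$ ($z{\left(w,p \right)} = - 5 \cdot 1 \frac{1}{-2 + w} = - \frac{5}{-2 + w}$)
$101 + z{\left(11,O{\left(1,5 \right)} \right)} 58 = 101 + - \frac{5}{-2 + 11} \cdot 58 = 101 + - \frac{5}{9} \cdot 58 = 101 + \left(-5\right) \frac{1}{9} \cdot 58 = 101 - \frac{290}{9} = \frac{619}{9}$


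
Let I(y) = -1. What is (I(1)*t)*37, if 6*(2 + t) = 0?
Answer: 74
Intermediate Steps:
t = -2 (t = -2 + (1/6)*0 = -2 + 0 = -2)
(I(1)*t)*37 = -1*(-2)*37 = 2*37 = 74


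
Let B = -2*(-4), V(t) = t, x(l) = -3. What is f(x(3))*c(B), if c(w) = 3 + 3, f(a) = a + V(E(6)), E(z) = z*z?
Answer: 198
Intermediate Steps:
E(z) = z²
B = 8
f(a) = 36 + a (f(a) = a + 6² = a + 36 = 36 + a)
c(w) = 6
f(x(3))*c(B) = (36 - 3)*6 = 33*6 = 198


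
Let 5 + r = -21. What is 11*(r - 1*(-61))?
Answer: 385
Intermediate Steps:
r = -26 (r = -5 - 21 = -26)
11*(r - 1*(-61)) = 11*(-26 - 1*(-61)) = 11*(-26 + 61) = 11*35 = 385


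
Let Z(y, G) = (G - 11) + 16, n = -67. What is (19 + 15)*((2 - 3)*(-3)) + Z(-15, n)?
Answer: 40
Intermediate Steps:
Z(y, G) = 5 + G (Z(y, G) = (-11 + G) + 16 = 5 + G)
(19 + 15)*((2 - 3)*(-3)) + Z(-15, n) = (19 + 15)*((2 - 3)*(-3)) + (5 - 67) = 34*(-1*(-3)) - 62 = 34*3 - 62 = 102 - 62 = 40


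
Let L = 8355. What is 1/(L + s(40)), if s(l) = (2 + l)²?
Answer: 1/10119 ≈ 9.8824e-5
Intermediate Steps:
1/(L + s(40)) = 1/(8355 + (2 + 40)²) = 1/(8355 + 42²) = 1/(8355 + 1764) = 1/10119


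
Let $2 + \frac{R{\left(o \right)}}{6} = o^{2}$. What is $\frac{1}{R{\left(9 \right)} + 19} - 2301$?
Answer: $- \frac{1134392}{493} \approx -2301.0$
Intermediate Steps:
$R{\left(o \right)} = -12 + 6 o^{2}$
$\frac{1}{R{\left(9 \right)} + 19} - 2301 = \frac{1}{\left(-12 + 6 \cdot 9^{2}\right) + 19} - 2301 = \frac{1}{\left(-12 + 6 \cdot 81\right) + 19} - 2301 = \frac{1}{\left(-12 + 486\right) + 19} - 2301 = \frac{1}{474 + 19} - 2301 = \frac{1}{493} - 2301 = - \frac{1134392}{493}$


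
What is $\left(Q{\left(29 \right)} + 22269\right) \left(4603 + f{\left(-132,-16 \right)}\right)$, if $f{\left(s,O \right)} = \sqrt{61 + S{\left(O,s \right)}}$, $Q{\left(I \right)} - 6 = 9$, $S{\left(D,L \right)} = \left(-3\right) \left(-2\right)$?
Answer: $102573252 + 22284 \sqrt{67} \approx 1.0276 \cdot 10^{8}$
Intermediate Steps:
$S{\left(D,L \right)} = 6$
$Q{\left(I \right)} = 15$ ($Q{\left(I \right)} = 6 + 9 = 15$)
$f{\left(s,O \right)} = \sqrt{67}$ ($f{\left(s,O \right)} = \sqrt{61 + 6} = \sqrt{67}$)
$\left(Q{\left(29 \right)} + 22269\right) \left(4603 + f{\left(-132,-16 \right)}\right) = \left(15 + 22269\right) \left(4603 + \sqrt{67}\right) = 22284 \left(4603 + \sqrt{67}\right) = 102573252 + 22284 \sqrt{67}$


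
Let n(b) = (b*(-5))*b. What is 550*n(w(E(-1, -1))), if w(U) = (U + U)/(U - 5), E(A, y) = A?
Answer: -2750/9 ≈ -305.56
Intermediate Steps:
w(U) = 2*U/(-5 + U) (w(U) = (2*U)/(-5 + U) = 2*U/(-5 + U))
n(b) = -5*b² (n(b) = (-5*b)*b = -5*b²)
550*n(w(E(-1, -1))) = 550*(-5*4/(-5 - 1)²) = 550*(-5*(2*(-1)/(-6))²) = 550*(-5*(2*(-1)*(-⅙))²) = 550*(-5*(⅓)²) = 550*(-5*⅑) = 550*(-5/9) = -2750/9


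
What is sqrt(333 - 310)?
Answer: sqrt(23) ≈ 4.7958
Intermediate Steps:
sqrt(333 - 310) = sqrt(23)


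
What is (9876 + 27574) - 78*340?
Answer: 10930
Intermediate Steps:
(9876 + 27574) - 78*340 = 37450 - 26520 = 10930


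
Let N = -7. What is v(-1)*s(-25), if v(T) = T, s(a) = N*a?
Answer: -175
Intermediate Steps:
s(a) = -7*a
v(-1)*s(-25) = -(-7)*(-25) = -1*175 = -175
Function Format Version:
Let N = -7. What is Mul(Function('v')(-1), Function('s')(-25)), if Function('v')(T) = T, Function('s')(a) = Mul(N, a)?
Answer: -175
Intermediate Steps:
Function('s')(a) = Mul(-7, a)
Mul(Function('v')(-1), Function('s')(-25)) = Mul(-1, Mul(-7, -25)) = Mul(-1, 175) = -175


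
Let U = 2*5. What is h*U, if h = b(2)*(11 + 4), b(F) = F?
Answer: 300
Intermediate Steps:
U = 10
h = 30 (h = 2*(11 + 4) = 2*15 = 30)
h*U = 30*10 = 300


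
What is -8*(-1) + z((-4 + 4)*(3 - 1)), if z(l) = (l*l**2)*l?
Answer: 8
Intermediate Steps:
z(l) = l**4 (z(l) = l**3*l = l**4)
-8*(-1) + z((-4 + 4)*(3 - 1)) = -8*(-1) + ((-4 + 4)*(3 - 1))**4 = 8 + (0*2)**4 = 8 + 0**4 = 8 + 0 = 8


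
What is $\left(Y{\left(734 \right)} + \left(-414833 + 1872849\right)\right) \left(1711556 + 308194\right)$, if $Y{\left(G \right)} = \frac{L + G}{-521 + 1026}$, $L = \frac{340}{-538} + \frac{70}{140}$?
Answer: $\frac{80008106676875475}{27169} \approx 2.9448 \cdot 10^{12}$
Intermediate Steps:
$L = - \frac{71}{538}$ ($L = 340 \left(- \frac{1}{538}\right) + 70 \cdot \frac{1}{140} = - \frac{170}{269} + \frac{1}{2} = - \frac{71}{538} \approx -0.13197$)
$Y{\left(G \right)} = - \frac{71}{271690} + \frac{G}{505}$ ($Y{\left(G \right)} = \frac{- \frac{71}{538} + G}{-521 + 1026} = \frac{- \frac{71}{538} + G}{505} = \left(- \frac{71}{538} + G\right) \frac{1}{505} = - \frac{71}{271690} + \frac{G}{505}$)
$\left(Y{\left(734 \right)} + \left(-414833 + 1872849\right)\right) \left(1711556 + 308194\right) = \left(\left(- \frac{71}{271690} + \frac{1}{505} \cdot 734\right) + \left(-414833 + 1872849\right)\right) \left(1711556 + 308194\right) = \left(\left(- \frac{71}{271690} + \frac{734}{505}\right) + 1458016\right) 2019750 = \left(\frac{394821}{271690} + 1458016\right) 2019750 = \frac{396128761861}{271690} \cdot 2019750 = \frac{80008106676875475}{27169}$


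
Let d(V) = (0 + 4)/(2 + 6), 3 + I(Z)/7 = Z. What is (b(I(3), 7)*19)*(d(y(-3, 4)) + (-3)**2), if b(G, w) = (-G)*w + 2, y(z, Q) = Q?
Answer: 361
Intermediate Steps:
I(Z) = -21 + 7*Z
d(V) = 1/2 (d(V) = 4/8 = 4*(1/8) = 1/2)
b(G, w) = 2 - G*w (b(G, w) = -G*w + 2 = 2 - G*w)
(b(I(3), 7)*19)*(d(y(-3, 4)) + (-3)**2) = ((2 - 1*(-21 + 7*3)*7)*19)*(1/2 + (-3)**2) = ((2 - 1*(-21 + 21)*7)*19)*(1/2 + 9) = ((2 - 1*0*7)*19)*(19/2) = ((2 + 0)*19)*(19/2) = (2*19)*(19/2) = 38*(19/2) = 361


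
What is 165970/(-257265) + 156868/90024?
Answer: 423589379/386000406 ≈ 1.0974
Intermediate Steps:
165970/(-257265) + 156868/90024 = 165970*(-1/257265) + 156868*(1/90024) = -33194/51453 + 39217/22506 = 423589379/386000406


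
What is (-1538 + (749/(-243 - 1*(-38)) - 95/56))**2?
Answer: 313915440440281/131790400 ≈ 2.3819e+6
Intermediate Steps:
(-1538 + (749/(-243 - 1*(-38)) - 95/56))**2 = (-1538 + (749/(-243 + 38) - 95*1/56))**2 = (-1538 + (749/(-205) - 95/56))**2 = (-1538 + (749*(-1/205) - 95/56))**2 = (-1538 + (-749/205 - 95/56))**2 = (-1538 - 61419/11480)**2 = (-17717659/11480)**2 = 313915440440281/131790400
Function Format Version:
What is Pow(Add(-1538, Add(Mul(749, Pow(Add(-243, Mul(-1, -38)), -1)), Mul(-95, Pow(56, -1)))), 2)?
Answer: Rational(313915440440281, 131790400) ≈ 2.3819e+6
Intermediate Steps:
Pow(Add(-1538, Add(Mul(749, Pow(Add(-243, Mul(-1, -38)), -1)), Mul(-95, Pow(56, -1)))), 2) = Pow(Add(-1538, Add(Mul(749, Pow(Add(-243, 38), -1)), Mul(-95, Rational(1, 56)))), 2) = Pow(Add(-1538, Add(Mul(749, Pow(-205, -1)), Rational(-95, 56))), 2) = Pow(Add(-1538, Add(Mul(749, Rational(-1, 205)), Rational(-95, 56))), 2) = Pow(Add(-1538, Add(Rational(-749, 205), Rational(-95, 56))), 2) = Pow(Add(-1538, Rational(-61419, 11480)), 2) = Pow(Rational(-17717659, 11480), 2) = Rational(313915440440281, 131790400)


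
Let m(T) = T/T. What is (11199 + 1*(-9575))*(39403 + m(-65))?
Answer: 63992096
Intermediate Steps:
m(T) = 1
(11199 + 1*(-9575))*(39403 + m(-65)) = (11199 + 1*(-9575))*(39403 + 1) = (11199 - 9575)*39404 = 1624*39404 = 63992096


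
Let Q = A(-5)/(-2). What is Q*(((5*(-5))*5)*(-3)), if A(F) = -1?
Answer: 375/2 ≈ 187.50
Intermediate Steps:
Q = ½ (Q = -1/(-2) = -1*(-½) = ½ ≈ 0.50000)
Q*(((5*(-5))*5)*(-3)) = (((5*(-5))*5)*(-3))/2 = (-25*5*(-3))/2 = (-125*(-3))/2 = (½)*375 = 375/2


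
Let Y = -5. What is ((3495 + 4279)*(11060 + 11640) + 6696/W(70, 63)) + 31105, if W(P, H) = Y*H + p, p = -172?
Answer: 85955934039/487 ≈ 1.7650e+8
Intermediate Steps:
W(P, H) = -172 - 5*H (W(P, H) = -5*H - 172 = -172 - 5*H)
((3495 + 4279)*(11060 + 11640) + 6696/W(70, 63)) + 31105 = ((3495 + 4279)*(11060 + 11640) + 6696/(-172 - 5*63)) + 31105 = (7774*22700 + 6696/(-172 - 315)) + 31105 = (176469800 + 6696/(-487)) + 31105 = (176469800 + 6696*(-1/487)) + 31105 = (176469800 - 6696/487) + 31105 = 85940785904/487 + 31105 = 85955934039/487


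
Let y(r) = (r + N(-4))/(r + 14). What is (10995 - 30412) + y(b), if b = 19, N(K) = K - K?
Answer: -640742/33 ≈ -19416.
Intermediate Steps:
N(K) = 0
y(r) = r/(14 + r) (y(r) = (r + 0)/(r + 14) = r/(14 + r))
(10995 - 30412) + y(b) = (10995 - 30412) + 19/(14 + 19) = -19417 + 19/33 = -640742/33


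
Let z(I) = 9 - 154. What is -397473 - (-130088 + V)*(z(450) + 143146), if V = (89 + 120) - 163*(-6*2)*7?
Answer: 16614459714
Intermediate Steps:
z(I) = -145
V = 13901 (V = 209 - (-1956)*7 = 209 - 163*(-84) = 209 + 13692 = 13901)
-397473 - (-130088 + V)*(z(450) + 143146) = -397473 - (-130088 + 13901)*(-145 + 143146) = -397473 - (-116187)*143001 = -397473 - 1*(-16614857187) = -397473 + 16614857187 = 16614459714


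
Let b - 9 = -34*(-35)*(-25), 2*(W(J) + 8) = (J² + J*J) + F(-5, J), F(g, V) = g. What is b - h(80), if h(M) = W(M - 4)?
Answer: -71013/2 ≈ -35507.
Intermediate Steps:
W(J) = -21/2 + J² (W(J) = -8 + ((J² + J*J) - 5)/2 = -8 + ((J² + J²) - 5)/2 = -8 + (2*J² - 5)/2 = -8 + (-5 + 2*J²)/2 = -8 + (-5/2 + J²) = -21/2 + J²)
h(M) = -21/2 + (-4 + M)² (h(M) = -21/2 + (M - 4)² = -21/2 + (-4 + M)²)
b = -29741 (b = 9 - 34*(-35)*(-25) = 9 + 1190*(-25) = 9 - 29750 = -29741)
b - h(80) = -29741 - (-21/2 + (-4 + 80)²) = -29741 - (-21/2 + 76²) = -29741 - (-21/2 + 5776) = -29741 - 1*11531/2 = -29741 - 11531/2 = -71013/2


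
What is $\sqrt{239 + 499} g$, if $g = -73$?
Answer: $- 219 \sqrt{82} \approx -1983.1$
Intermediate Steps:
$\sqrt{239 + 499} g = \sqrt{239 + 499} \left(-73\right) = \sqrt{738} \left(-73\right) = 3 \sqrt{82} \left(-73\right) = - 219 \sqrt{82}$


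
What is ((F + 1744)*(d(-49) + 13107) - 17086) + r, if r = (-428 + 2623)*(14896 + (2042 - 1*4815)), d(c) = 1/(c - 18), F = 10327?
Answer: 12382090161/67 ≈ 1.8481e+8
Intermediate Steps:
d(c) = 1/(-18 + c)
r = 26609985 (r = 2195*(14896 + (2042 - 4815)) = 2195*(14896 - 2773) = 2195*12123 = 26609985)
((F + 1744)*(d(-49) + 13107) - 17086) + r = ((10327 + 1744)*(1/(-18 - 49) + 13107) - 17086) + 26609985 = (12071*(1/(-67) + 13107) - 17086) + 26609985 = (12071*(-1/67 + 13107) - 17086) + 26609985 = (12071*(878168/67) - 17086) + 26609985 = (10600365928/67 - 17086) + 26609985 = 10599221166/67 + 26609985 = 12382090161/67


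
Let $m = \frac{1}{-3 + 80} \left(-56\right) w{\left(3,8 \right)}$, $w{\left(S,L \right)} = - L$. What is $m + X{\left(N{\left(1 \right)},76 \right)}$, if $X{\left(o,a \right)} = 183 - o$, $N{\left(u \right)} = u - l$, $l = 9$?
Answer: $\frac{2165}{11} \approx 196.82$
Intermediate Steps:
$N{\left(u \right)} = -9 + u$ ($N{\left(u \right)} = u - 9 = -9 + u$)
$m = \frac{64}{11}$ ($m = \frac{1}{-3 + 80} \left(-56\right) \left(\left(-1\right) 8\right) = \frac{1}{77} \left(-56\right) \left(-8\right) = \left(- \frac{8}{11}\right) \left(-8\right) = \frac{64}{11} \approx 5.8182$)
$m + X{\left(N{\left(1 \right)},76 \right)} = \frac{64}{11} + \left(183 - \left(-9 + 1\right)\right) = \frac{64}{11} + \left(183 - -8\right) = \frac{64}{11} + \left(183 + 8\right) = \frac{64}{11} + 191 = \frac{2165}{11}$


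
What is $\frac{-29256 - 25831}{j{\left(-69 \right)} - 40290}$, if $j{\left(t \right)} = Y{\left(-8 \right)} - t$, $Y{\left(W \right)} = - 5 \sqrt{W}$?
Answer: $\frac{2215654227}{1617729041} - \frac{550870 i \sqrt{2}}{1617729041} \approx 1.3696 - 0.00048157 i$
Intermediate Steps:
$j{\left(t \right)} = - t - 10 i \sqrt{2}$ ($j{\left(t \right)} = - 5 \sqrt{-8} - t = - 5 \cdot 2 i \sqrt{2} - t = - 10 i \sqrt{2} - t = - t - 10 i \sqrt{2}$)
$\frac{-29256 - 25831}{j{\left(-69 \right)} - 40290} = \frac{-29256 - 25831}{\left(\left(-1\right) \left(-69\right) - 10 i \sqrt{2}\right) - 40290} = - \frac{55087}{\left(69 - 10 i \sqrt{2}\right) - 40290} = - \frac{55087}{-40221 - 10 i \sqrt{2}}$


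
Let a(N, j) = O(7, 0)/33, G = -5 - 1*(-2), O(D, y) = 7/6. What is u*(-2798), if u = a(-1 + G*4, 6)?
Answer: -9793/99 ≈ -98.919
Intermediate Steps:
O(D, y) = 7/6 (O(D, y) = 7*(1/6) = 7/6)
G = -3 (G = -5 + 2 = -3)
a(N, j) = 7/198 (a(N, j) = (7/6)/33 = (7/6)*(1/33) = 7/198)
u = 7/198 ≈ 0.035354
u*(-2798) = (7/198)*(-2798) = -9793/99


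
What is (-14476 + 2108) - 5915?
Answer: -18283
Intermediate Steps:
(-14476 + 2108) - 5915 = -12368 - 5915 = -18283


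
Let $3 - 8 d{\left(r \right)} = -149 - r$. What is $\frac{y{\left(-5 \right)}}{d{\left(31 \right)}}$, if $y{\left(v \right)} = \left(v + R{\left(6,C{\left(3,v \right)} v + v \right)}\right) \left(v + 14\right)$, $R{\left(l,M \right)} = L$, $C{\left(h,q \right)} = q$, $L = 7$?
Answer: $\frac{48}{61} \approx 0.78689$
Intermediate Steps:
$d{\left(r \right)} = 19 + \frac{r}{8}$ ($d{\left(r \right)} = \frac{3}{8} - \frac{-149 - r}{8} = \frac{3}{8} + \left(\frac{149}{8} + \frac{r}{8}\right) = 19 + \frac{r}{8}$)
$R{\left(l,M \right)} = 7$
$y{\left(v \right)} = \left(7 + v\right) \left(14 + v\right)$ ($y{\left(v \right)} = \left(v + 7\right) \left(v + 14\right) = \left(7 + v\right) \left(14 + v\right)$)
$\frac{y{\left(-5 \right)}}{d{\left(31 \right)}} = \frac{98 + \left(-5\right)^{2} + 21 \left(-5\right)}{19 + \frac{1}{8} \cdot 31} = \frac{98 + 25 - 105}{19 + \frac{31}{8}} = \frac{18}{\frac{183}{8}} = 18 \cdot \frac{8}{183} = \frac{48}{61}$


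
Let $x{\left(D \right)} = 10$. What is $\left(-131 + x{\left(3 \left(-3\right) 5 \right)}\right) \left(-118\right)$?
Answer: $14278$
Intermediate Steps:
$\left(-131 + x{\left(3 \left(-3\right) 5 \right)}\right) \left(-118\right) = \left(-131 + 10\right) \left(-118\right) = \left(-121\right) \left(-118\right) = 14278$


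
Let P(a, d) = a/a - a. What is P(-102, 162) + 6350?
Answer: 6453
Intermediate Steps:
P(a, d) = 1 - a
P(-102, 162) + 6350 = (1 - 1*(-102)) + 6350 = (1 + 102) + 6350 = 103 + 6350 = 6453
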